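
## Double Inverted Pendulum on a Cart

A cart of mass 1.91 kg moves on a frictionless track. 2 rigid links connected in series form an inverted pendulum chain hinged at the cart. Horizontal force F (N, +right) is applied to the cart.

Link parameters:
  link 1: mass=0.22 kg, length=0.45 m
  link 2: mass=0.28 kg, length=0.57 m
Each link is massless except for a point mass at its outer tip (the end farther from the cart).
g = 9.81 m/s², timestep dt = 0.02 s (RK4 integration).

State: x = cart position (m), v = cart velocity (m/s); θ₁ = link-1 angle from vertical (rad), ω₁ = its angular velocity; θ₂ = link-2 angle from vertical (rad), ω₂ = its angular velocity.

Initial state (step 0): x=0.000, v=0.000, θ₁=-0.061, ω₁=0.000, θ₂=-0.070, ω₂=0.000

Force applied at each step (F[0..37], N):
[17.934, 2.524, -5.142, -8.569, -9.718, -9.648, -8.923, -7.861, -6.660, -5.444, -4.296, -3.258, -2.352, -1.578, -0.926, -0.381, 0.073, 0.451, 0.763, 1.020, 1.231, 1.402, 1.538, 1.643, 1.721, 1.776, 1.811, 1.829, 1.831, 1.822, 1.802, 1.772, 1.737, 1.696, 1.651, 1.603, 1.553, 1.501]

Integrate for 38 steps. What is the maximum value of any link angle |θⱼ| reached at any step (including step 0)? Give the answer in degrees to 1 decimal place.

Answer: 5.8°

Derivation:
apply F[0]=+17.934 → step 1: x=0.002, v=0.191, θ₁=-0.065, ω₁=-0.446, θ₂=-0.070, ω₂=-0.006
apply F[1]=+2.524 → step 2: x=0.006, v=0.221, θ₁=-0.075, ω₁=-0.543, θ₂=-0.070, ω₂=-0.005
apply F[2]=-5.142 → step 3: x=0.010, v=0.171, θ₁=-0.085, ω₁=-0.474, θ₂=-0.070, ω₂=0.003
apply F[3]=-8.569 → step 4: x=0.013, v=0.086, θ₁=-0.094, ω₁=-0.336, θ₂=-0.070, ω₂=0.018
apply F[4]=-9.718 → step 5: x=0.013, v=-0.011, θ₁=-0.099, ω₁=-0.180, θ₂=-0.069, ω₂=0.040
apply F[5]=-9.648 → step 6: x=0.012, v=-0.106, θ₁=-0.101, ω₁=-0.030, θ₂=-0.068, ω₂=0.065
apply F[6]=-8.923 → step 7: x=0.009, v=-0.194, θ₁=-0.100, ω₁=0.102, θ₂=-0.067, ω₂=0.092
apply F[7]=-7.861 → step 8: x=0.004, v=-0.271, θ₁=-0.097, ω₁=0.211, θ₂=-0.065, ω₂=0.119
apply F[8]=-6.660 → step 9: x=-0.002, v=-0.336, θ₁=-0.092, ω₁=0.295, θ₂=-0.062, ω₂=0.144
apply F[9]=-5.444 → step 10: x=-0.009, v=-0.389, θ₁=-0.085, ω₁=0.357, θ₂=-0.059, ω₂=0.166
apply F[10]=-4.296 → step 11: x=-0.017, v=-0.429, θ₁=-0.078, ω₁=0.398, θ₂=-0.055, ω₂=0.185
apply F[11]=-3.258 → step 12: x=-0.026, v=-0.460, θ₁=-0.070, ω₁=0.421, θ₂=-0.052, ω₂=0.201
apply F[12]=-2.352 → step 13: x=-0.035, v=-0.481, θ₁=-0.061, ω₁=0.431, θ₂=-0.047, ω₂=0.214
apply F[13]=-1.578 → step 14: x=-0.045, v=-0.495, θ₁=-0.053, ω₁=0.430, θ₂=-0.043, ω₂=0.223
apply F[14]=-0.926 → step 15: x=-0.055, v=-0.502, θ₁=-0.044, ω₁=0.421, θ₂=-0.039, ω₂=0.229
apply F[15]=-0.381 → step 16: x=-0.065, v=-0.504, θ₁=-0.036, ω₁=0.406, θ₂=-0.034, ω₂=0.231
apply F[16]=+0.073 → step 17: x=-0.075, v=-0.501, θ₁=-0.028, ω₁=0.387, θ₂=-0.029, ω₂=0.232
apply F[17]=+0.451 → step 18: x=-0.085, v=-0.495, θ₁=-0.020, ω₁=0.364, θ₂=-0.025, ω₂=0.229
apply F[18]=+0.763 → step 19: x=-0.095, v=-0.487, θ₁=-0.013, ω₁=0.341, θ₂=-0.020, ω₂=0.225
apply F[19]=+1.020 → step 20: x=-0.105, v=-0.475, θ₁=-0.007, ω₁=0.316, θ₂=-0.016, ω₂=0.219
apply F[20]=+1.231 → step 21: x=-0.114, v=-0.462, θ₁=-0.001, ω₁=0.290, θ₂=-0.011, ω₂=0.211
apply F[21]=+1.402 → step 22: x=-0.123, v=-0.448, θ₁=0.005, ω₁=0.265, θ₂=-0.007, ω₂=0.203
apply F[22]=+1.538 → step 23: x=-0.132, v=-0.432, θ₁=0.010, ω₁=0.240, θ₂=-0.003, ω₂=0.193
apply F[23]=+1.643 → step 24: x=-0.140, v=-0.415, θ₁=0.014, ω₁=0.216, θ₂=0.000, ω₂=0.182
apply F[24]=+1.721 → step 25: x=-0.148, v=-0.398, θ₁=0.018, ω₁=0.193, θ₂=0.004, ω₂=0.171
apply F[25]=+1.776 → step 26: x=-0.156, v=-0.381, θ₁=0.022, ω₁=0.171, θ₂=0.007, ω₂=0.160
apply F[26]=+1.811 → step 27: x=-0.164, v=-0.363, θ₁=0.025, ω₁=0.150, θ₂=0.010, ω₂=0.148
apply F[27]=+1.829 → step 28: x=-0.171, v=-0.345, θ₁=0.028, ω₁=0.130, θ₂=0.013, ω₂=0.137
apply F[28]=+1.831 → step 29: x=-0.178, v=-0.328, θ₁=0.031, ω₁=0.112, θ₂=0.016, ω₂=0.125
apply F[29]=+1.822 → step 30: x=-0.184, v=-0.310, θ₁=0.033, ω₁=0.095, θ₂=0.018, ω₂=0.114
apply F[30]=+1.802 → step 31: x=-0.190, v=-0.293, θ₁=0.034, ω₁=0.080, θ₂=0.020, ω₂=0.103
apply F[31]=+1.772 → step 32: x=-0.196, v=-0.276, θ₁=0.036, ω₁=0.065, θ₂=0.022, ω₂=0.092
apply F[32]=+1.737 → step 33: x=-0.201, v=-0.260, θ₁=0.037, ω₁=0.052, θ₂=0.024, ω₂=0.082
apply F[33]=+1.696 → step 34: x=-0.206, v=-0.244, θ₁=0.038, ω₁=0.040, θ₂=0.026, ω₂=0.072
apply F[34]=+1.651 → step 35: x=-0.211, v=-0.229, θ₁=0.039, ω₁=0.030, θ₂=0.027, ω₂=0.062
apply F[35]=+1.603 → step 36: x=-0.215, v=-0.214, θ₁=0.039, ω₁=0.020, θ₂=0.028, ω₂=0.054
apply F[36]=+1.553 → step 37: x=-0.219, v=-0.200, θ₁=0.039, ω₁=0.011, θ₂=0.029, ω₂=0.045
apply F[37]=+1.501 → step 38: x=-0.223, v=-0.186, θ₁=0.040, ω₁=0.004, θ₂=0.030, ω₂=0.037
Max |angle| over trajectory = 0.101 rad = 5.8°.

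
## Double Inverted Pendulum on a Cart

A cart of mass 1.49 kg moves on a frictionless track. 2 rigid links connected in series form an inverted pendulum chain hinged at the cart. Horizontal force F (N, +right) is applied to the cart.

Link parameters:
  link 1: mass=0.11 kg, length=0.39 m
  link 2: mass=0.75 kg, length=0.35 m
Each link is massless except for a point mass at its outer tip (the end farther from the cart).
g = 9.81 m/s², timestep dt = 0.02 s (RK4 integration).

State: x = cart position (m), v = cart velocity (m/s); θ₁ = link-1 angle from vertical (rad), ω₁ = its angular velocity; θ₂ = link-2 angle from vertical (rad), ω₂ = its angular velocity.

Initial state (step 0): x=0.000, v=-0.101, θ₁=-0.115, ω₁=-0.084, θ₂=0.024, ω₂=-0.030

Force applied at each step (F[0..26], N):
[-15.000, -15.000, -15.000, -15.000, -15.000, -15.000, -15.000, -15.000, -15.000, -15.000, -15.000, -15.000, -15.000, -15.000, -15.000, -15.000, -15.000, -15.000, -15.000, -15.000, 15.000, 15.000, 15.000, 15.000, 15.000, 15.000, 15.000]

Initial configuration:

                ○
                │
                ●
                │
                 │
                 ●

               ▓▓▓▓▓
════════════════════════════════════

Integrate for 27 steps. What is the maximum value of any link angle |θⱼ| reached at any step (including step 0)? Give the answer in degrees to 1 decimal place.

Answer: 162.7°

Derivation:
apply F[0]=-15.000 → step 1: x=-0.004, v=-0.290, θ₁=-0.117, ω₁=-0.126, θ₂=0.029, ω₂=0.570
apply F[1]=-15.000 → step 2: x=-0.012, v=-0.479, θ₁=-0.120, ω₁=-0.190, θ₂=0.047, ω₂=1.200
apply F[2]=-15.000 → step 3: x=-0.023, v=-0.668, θ₁=-0.125, ω₁=-0.280, θ₂=0.078, ω₂=1.874
apply F[3]=-15.000 → step 4: x=-0.038, v=-0.859, θ₁=-0.131, ω₁=-0.376, θ₂=0.122, ω₂=2.575
apply F[4]=-15.000 → step 5: x=-0.057, v=-1.052, θ₁=-0.140, ω₁=-0.432, θ₂=0.181, ω₂=3.263
apply F[5]=-15.000 → step 6: x=-0.080, v=-1.247, θ₁=-0.148, ω₁=-0.398, θ₂=0.252, ω₂=3.889
apply F[6]=-15.000 → step 7: x=-0.107, v=-1.443, θ₁=-0.155, ω₁=-0.240, θ₂=0.336, ω₂=4.429
apply F[7]=-15.000 → step 8: x=-0.138, v=-1.641, θ₁=-0.157, ω₁=0.053, θ₂=0.429, ω₂=4.882
apply F[8]=-15.000 → step 9: x=-0.173, v=-1.840, θ₁=-0.152, ω₁=0.479, θ₂=0.530, ω₂=5.261
apply F[9]=-15.000 → step 10: x=-0.212, v=-2.039, θ₁=-0.137, ω₁=1.036, θ₂=0.639, ω₂=5.575
apply F[10]=-15.000 → step 11: x=-0.255, v=-2.240, θ₁=-0.109, ω₁=1.726, θ₂=0.753, ω₂=5.818
apply F[11]=-15.000 → step 12: x=-0.301, v=-2.440, θ₁=-0.067, ω₁=2.546, θ₂=0.871, ω₂=5.973
apply F[12]=-15.000 → step 13: x=-0.352, v=-2.642, θ₁=-0.007, ω₁=3.494, θ₂=0.991, ω₂=6.000
apply F[13]=-15.000 → step 14: x=-0.407, v=-2.843, θ₁=0.074, ω₁=4.561, θ₂=1.110, ω₂=5.840
apply F[14]=-15.000 → step 15: x=-0.466, v=-3.043, θ₁=0.176, ω₁=5.731, θ₂=1.223, ω₂=5.413
apply F[15]=-15.000 → step 16: x=-0.529, v=-3.238, θ₁=0.304, ω₁=6.999, θ₂=1.324, ω₂=4.616
apply F[16]=-15.000 → step 17: x=-0.595, v=-3.424, θ₁=0.457, ω₁=8.406, θ₂=1.404, ω₂=3.309
apply F[17]=-15.000 → step 18: x=-0.666, v=-3.589, θ₁=0.642, ω₁=10.133, θ₂=1.451, ω₂=1.241
apply F[18]=-15.000 → step 19: x=-0.738, v=-3.690, θ₁=0.869, ω₁=12.807, θ₂=1.444, ω₂=-2.295
apply F[19]=-15.000 → step 20: x=-0.811, v=-3.423, θ₁=1.173, ω₁=17.866, θ₂=1.336, ω₂=-8.932
apply F[20]=+15.000 → step 21: x=-0.868, v=-2.364, θ₁=1.518, ω₁=15.428, θ₂=1.168, ω₂=-6.058
apply F[21]=+15.000 → step 22: x=-0.911, v=-1.909, θ₁=1.795, ω₁=12.747, θ₂=1.098, ω₂=-1.370
apply F[22]=+15.000 → step 23: x=-0.945, v=-1.597, θ₁=2.039, ω₁=11.723, θ₂=1.104, ω₂=1.913
apply F[23]=+15.000 → step 24: x=-0.975, v=-1.320, θ₁=2.267, ω₁=11.142, θ₂=1.172, ω₂=4.900
apply F[24]=+15.000 → step 25: x=-0.998, v=-1.060, θ₁=2.483, ω₁=10.411, θ₂=1.300, ω₂=7.885
apply F[25]=+15.000 → step 26: x=-1.017, v=-0.815, θ₁=2.679, ω₁=9.064, θ₂=1.488, ω₂=10.856
apply F[26]=+15.000 → step 27: x=-1.031, v=-0.583, θ₁=2.839, ω₁=6.683, θ₂=1.734, ω₂=13.824
Max |angle| over trajectory = 2.839 rad = 162.7°.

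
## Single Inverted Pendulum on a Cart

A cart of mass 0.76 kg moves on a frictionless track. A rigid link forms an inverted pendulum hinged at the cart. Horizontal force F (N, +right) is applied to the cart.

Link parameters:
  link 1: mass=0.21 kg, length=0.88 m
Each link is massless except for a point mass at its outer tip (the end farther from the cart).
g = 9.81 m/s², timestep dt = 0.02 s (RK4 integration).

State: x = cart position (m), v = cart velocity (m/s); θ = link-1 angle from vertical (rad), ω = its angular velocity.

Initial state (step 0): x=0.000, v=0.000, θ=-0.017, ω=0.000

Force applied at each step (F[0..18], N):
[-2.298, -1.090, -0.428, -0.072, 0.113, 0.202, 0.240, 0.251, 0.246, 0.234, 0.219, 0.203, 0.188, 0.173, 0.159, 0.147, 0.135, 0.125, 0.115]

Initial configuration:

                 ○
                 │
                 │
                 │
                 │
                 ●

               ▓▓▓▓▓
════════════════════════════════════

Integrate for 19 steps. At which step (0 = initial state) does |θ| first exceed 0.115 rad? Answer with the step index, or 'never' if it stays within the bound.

apply F[0]=-2.298 → step 1: x=-0.001, v=-0.060, θ=-0.016, ω=0.064
apply F[1]=-1.090 → step 2: x=-0.002, v=-0.087, θ=-0.015, ω=0.092
apply F[2]=-0.428 → step 3: x=-0.004, v=-0.098, θ=-0.013, ω=0.101
apply F[3]=-0.072 → step 4: x=-0.006, v=-0.099, θ=-0.011, ω=0.100
apply F[4]=+0.113 → step 5: x=-0.008, v=-0.096, θ=-0.009, ω=0.094
apply F[5]=+0.202 → step 6: x=-0.010, v=-0.090, θ=-0.007, ω=0.085
apply F[6]=+0.240 → step 7: x=-0.011, v=-0.083, θ=-0.006, ω=0.076
apply F[7]=+0.251 → step 8: x=-0.013, v=-0.076, θ=-0.004, ω=0.067
apply F[8]=+0.246 → step 9: x=-0.014, v=-0.070, θ=-0.003, ω=0.059
apply F[9]=+0.234 → step 10: x=-0.016, v=-0.063, θ=-0.002, ω=0.051
apply F[10]=+0.219 → step 11: x=-0.017, v=-0.058, θ=-0.001, ω=0.044
apply F[11]=+0.203 → step 12: x=-0.018, v=-0.052, θ=0.000, ω=0.038
apply F[12]=+0.188 → step 13: x=-0.019, v=-0.047, θ=0.001, ω=0.033
apply F[13]=+0.173 → step 14: x=-0.020, v=-0.043, θ=0.001, ω=0.028
apply F[14]=+0.159 → step 15: x=-0.021, v=-0.039, θ=0.002, ω=0.024
apply F[15]=+0.147 → step 16: x=-0.022, v=-0.035, θ=0.002, ω=0.020
apply F[16]=+0.135 → step 17: x=-0.022, v=-0.032, θ=0.003, ω=0.016
apply F[17]=+0.125 → step 18: x=-0.023, v=-0.028, θ=0.003, ω=0.014
apply F[18]=+0.115 → step 19: x=-0.023, v=-0.026, θ=0.003, ω=0.011
max |θ| = 0.017 ≤ 0.115 over all 20 states.

Answer: never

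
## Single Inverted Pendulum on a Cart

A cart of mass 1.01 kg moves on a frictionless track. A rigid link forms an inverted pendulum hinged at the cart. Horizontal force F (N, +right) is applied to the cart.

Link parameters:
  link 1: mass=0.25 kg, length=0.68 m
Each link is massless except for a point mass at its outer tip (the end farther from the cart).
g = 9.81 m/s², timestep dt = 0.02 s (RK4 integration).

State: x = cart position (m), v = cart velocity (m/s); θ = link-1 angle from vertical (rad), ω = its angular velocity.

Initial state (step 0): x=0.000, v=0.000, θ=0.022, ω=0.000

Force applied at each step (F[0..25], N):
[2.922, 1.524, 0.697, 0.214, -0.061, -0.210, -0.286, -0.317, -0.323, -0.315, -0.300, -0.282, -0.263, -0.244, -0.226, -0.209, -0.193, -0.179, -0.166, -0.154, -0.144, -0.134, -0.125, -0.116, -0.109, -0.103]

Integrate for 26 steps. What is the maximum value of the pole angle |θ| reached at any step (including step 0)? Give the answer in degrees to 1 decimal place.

Answer: 1.3°

Derivation:
apply F[0]=+2.922 → step 1: x=0.001, v=0.057, θ=0.021, ω=-0.077
apply F[1]=+1.524 → step 2: x=0.002, v=0.086, θ=0.019, ω=-0.114
apply F[2]=+0.697 → step 3: x=0.004, v=0.099, θ=0.017, ω=-0.128
apply F[3]=+0.214 → step 4: x=0.006, v=0.102, θ=0.014, ω=-0.129
apply F[4]=-0.061 → step 5: x=0.008, v=0.101, θ=0.012, ω=-0.122
apply F[5]=-0.210 → step 6: x=0.010, v=0.096, θ=0.009, ω=-0.112
apply F[6]=-0.286 → step 7: x=0.012, v=0.090, θ=0.007, ω=-0.101
apply F[7]=-0.317 → step 8: x=0.013, v=0.083, θ=0.005, ω=-0.089
apply F[8]=-0.323 → step 9: x=0.015, v=0.077, θ=0.004, ω=-0.078
apply F[9]=-0.315 → step 10: x=0.017, v=0.070, θ=0.002, ω=-0.068
apply F[10]=-0.300 → step 11: x=0.018, v=0.064, θ=0.001, ω=-0.059
apply F[11]=-0.282 → step 12: x=0.019, v=0.059, θ=-0.000, ω=-0.050
apply F[12]=-0.263 → step 13: x=0.020, v=0.053, θ=-0.001, ω=-0.043
apply F[13]=-0.244 → step 14: x=0.021, v=0.049, θ=-0.002, ω=-0.036
apply F[14]=-0.226 → step 15: x=0.022, v=0.044, θ=-0.002, ω=-0.030
apply F[15]=-0.209 → step 16: x=0.023, v=0.040, θ=-0.003, ω=-0.025
apply F[16]=-0.193 → step 17: x=0.024, v=0.037, θ=-0.003, ω=-0.021
apply F[17]=-0.179 → step 18: x=0.024, v=0.033, θ=-0.004, ω=-0.017
apply F[18]=-0.166 → step 19: x=0.025, v=0.030, θ=-0.004, ω=-0.014
apply F[19]=-0.154 → step 20: x=0.026, v=0.027, θ=-0.004, ω=-0.011
apply F[20]=-0.144 → step 21: x=0.026, v=0.025, θ=-0.005, ω=-0.008
apply F[21]=-0.134 → step 22: x=0.027, v=0.022, θ=-0.005, ω=-0.006
apply F[22]=-0.125 → step 23: x=0.027, v=0.020, θ=-0.005, ω=-0.004
apply F[23]=-0.116 → step 24: x=0.027, v=0.018, θ=-0.005, ω=-0.002
apply F[24]=-0.109 → step 25: x=0.028, v=0.016, θ=-0.005, ω=-0.001
apply F[25]=-0.103 → step 26: x=0.028, v=0.014, θ=-0.005, ω=0.000
Max |angle| over trajectory = 0.022 rad = 1.3°.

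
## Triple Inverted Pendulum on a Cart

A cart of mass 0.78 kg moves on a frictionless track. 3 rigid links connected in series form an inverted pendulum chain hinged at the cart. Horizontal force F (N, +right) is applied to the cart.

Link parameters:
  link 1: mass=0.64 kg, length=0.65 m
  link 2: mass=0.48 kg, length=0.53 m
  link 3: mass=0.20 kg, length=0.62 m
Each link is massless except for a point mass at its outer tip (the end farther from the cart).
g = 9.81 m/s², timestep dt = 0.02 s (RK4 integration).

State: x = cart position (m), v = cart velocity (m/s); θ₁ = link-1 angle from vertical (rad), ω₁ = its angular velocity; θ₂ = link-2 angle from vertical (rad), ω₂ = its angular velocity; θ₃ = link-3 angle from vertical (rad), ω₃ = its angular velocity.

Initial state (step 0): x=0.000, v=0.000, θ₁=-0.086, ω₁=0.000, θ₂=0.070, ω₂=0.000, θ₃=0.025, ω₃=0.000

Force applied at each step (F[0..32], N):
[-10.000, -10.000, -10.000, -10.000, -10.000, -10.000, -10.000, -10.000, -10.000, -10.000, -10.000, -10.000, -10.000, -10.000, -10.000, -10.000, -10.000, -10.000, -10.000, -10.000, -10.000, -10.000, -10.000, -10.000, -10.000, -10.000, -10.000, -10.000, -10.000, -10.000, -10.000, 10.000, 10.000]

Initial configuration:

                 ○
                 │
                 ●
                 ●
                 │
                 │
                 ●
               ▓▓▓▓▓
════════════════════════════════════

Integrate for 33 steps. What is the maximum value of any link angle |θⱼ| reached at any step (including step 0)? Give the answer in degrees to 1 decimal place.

Answer: 147.9°

Derivation:
apply F[0]=-10.000 → step 1: x=-0.002, v=-0.226, θ₁=-0.083, ω₁=0.269, θ₂=0.071, ω₂=0.133, θ₃=0.025, ω₃=-0.021
apply F[1]=-10.000 → step 2: x=-0.009, v=-0.455, θ₁=-0.075, ω₁=0.545, θ₂=0.075, ω₂=0.263, θ₃=0.024, ω₃=-0.044
apply F[2]=-10.000 → step 3: x=-0.020, v=-0.688, θ₁=-0.061, ω₁=0.835, θ₂=0.082, ω₂=0.386, θ₃=0.023, ω₃=-0.069
apply F[3]=-10.000 → step 4: x=-0.037, v=-0.928, θ₁=-0.042, ω₁=1.145, θ₂=0.091, ω₂=0.497, θ₃=0.021, ω₃=-0.096
apply F[4]=-10.000 → step 5: x=-0.058, v=-1.175, θ₁=-0.015, ω₁=1.482, θ₂=0.102, ω₂=0.593, θ₃=0.019, ω₃=-0.126
apply F[5]=-10.000 → step 6: x=-0.084, v=-1.432, θ₁=0.018, ω₁=1.850, θ₂=0.114, ω₂=0.669, θ₃=0.016, ω₃=-0.157
apply F[6]=-10.000 → step 7: x=-0.115, v=-1.696, θ₁=0.059, ω₁=2.250, θ₂=0.128, ω₂=0.721, θ₃=0.013, ω₃=-0.187
apply F[7]=-10.000 → step 8: x=-0.152, v=-1.965, θ₁=0.108, ω₁=2.680, θ₂=0.143, ω₂=0.748, θ₃=0.009, ω₃=-0.212
apply F[8]=-10.000 → step 9: x=-0.194, v=-2.231, θ₁=0.166, ω₁=3.125, θ₂=0.158, ω₂=0.756, θ₃=0.004, ω₃=-0.225
apply F[9]=-10.000 → step 10: x=-0.241, v=-2.485, θ₁=0.233, ω₁=3.566, θ₂=0.173, ω₂=0.757, θ₃=-0.000, ω₃=-0.222
apply F[10]=-10.000 → step 11: x=-0.293, v=-2.714, θ₁=0.309, ω₁=3.977, θ₂=0.188, ω₂=0.769, θ₃=-0.004, ω₃=-0.196
apply F[11]=-10.000 → step 12: x=-0.349, v=-2.908, θ₁=0.392, ω₁=4.334, θ₂=0.204, ω₂=0.817, θ₃=-0.008, ω₃=-0.146
apply F[12]=-10.000 → step 13: x=-0.409, v=-3.062, θ₁=0.481, ω₁=4.624, θ₂=0.221, ω₂=0.917, θ₃=-0.010, ω₃=-0.075
apply F[13]=-10.000 → step 14: x=-0.471, v=-3.175, θ₁=0.576, ω₁=4.848, θ₂=0.241, ω₂=1.079, θ₃=-0.011, ω₃=0.015
apply F[14]=-10.000 → step 15: x=-0.536, v=-3.252, θ₁=0.675, ω₁=5.017, θ₂=0.265, ω₂=1.302, θ₃=-0.009, ω₃=0.118
apply F[15]=-10.000 → step 16: x=-0.601, v=-3.296, θ₁=0.777, ω₁=5.143, θ₂=0.294, ω₂=1.581, θ₃=-0.006, ω₃=0.233
apply F[16]=-10.000 → step 17: x=-0.667, v=-3.313, θ₁=0.880, ω₁=5.239, θ₂=0.329, ω₂=1.909, θ₃=0.000, ω₃=0.359
apply F[17]=-10.000 → step 18: x=-0.734, v=-3.307, θ₁=0.986, ω₁=5.313, θ₂=0.370, ω₂=2.279, θ₃=0.009, ω₃=0.498
apply F[18]=-10.000 → step 19: x=-0.799, v=-3.278, θ₁=1.093, ω₁=5.371, θ₂=0.420, ω₂=2.686, θ₃=0.020, ω₃=0.653
apply F[19]=-10.000 → step 20: x=-0.864, v=-3.230, θ₁=1.201, ω₁=5.417, θ₂=0.478, ω₂=3.123, θ₃=0.035, ω₃=0.830
apply F[20]=-10.000 → step 21: x=-0.928, v=-3.163, θ₁=1.310, ω₁=5.452, θ₂=0.545, ω₂=3.588, θ₃=0.054, ω₃=1.035
apply F[21]=-10.000 → step 22: x=-0.991, v=-3.078, θ₁=1.419, ω₁=5.475, θ₂=0.622, ω₂=4.077, θ₃=0.077, ω₃=1.276
apply F[22]=-10.000 → step 23: x=-1.051, v=-2.975, θ₁=1.528, ω₁=5.484, θ₂=0.708, ω₂=4.587, θ₃=0.105, ω₃=1.565
apply F[23]=-10.000 → step 24: x=-1.110, v=-2.855, θ₁=1.638, ω₁=5.479, θ₂=0.805, ω₂=5.115, θ₃=0.140, ω₃=1.914
apply F[24]=-10.000 → step 25: x=-1.166, v=-2.719, θ₁=1.747, ω₁=5.455, θ₂=0.913, ω₂=5.658, θ₃=0.182, ω₃=2.338
apply F[25]=-10.000 → step 26: x=-1.218, v=-2.566, θ₁=1.856, ω₁=5.409, θ₂=1.032, ω₂=6.213, θ₃=0.234, ω₃=2.854
apply F[26]=-10.000 → step 27: x=-1.268, v=-2.395, θ₁=1.964, ω₁=5.340, θ₂=1.162, ω₂=6.774, θ₃=0.297, ω₃=3.481
apply F[27]=-10.000 → step 28: x=-1.314, v=-2.208, θ₁=2.070, ω₁=5.245, θ₂=1.303, ω₂=7.331, θ₃=0.374, ω₃=4.240
apply F[28]=-10.000 → step 29: x=-1.356, v=-2.003, θ₁=2.173, ω₁=5.126, θ₂=1.455, ω₂=7.870, θ₃=0.468, ω₃=5.155
apply F[29]=-10.000 → step 30: x=-1.394, v=-1.780, θ₁=2.274, ω₁=4.990, θ₂=1.617, ω₂=8.365, θ₃=0.581, ω₃=6.247
apply F[30]=-10.000 → step 31: x=-1.427, v=-1.538, θ₁=2.373, ω₁=4.847, θ₂=1.789, ω₂=8.777, θ₃=0.719, ω₃=7.537
apply F[31]=+10.000 → step 32: x=-1.452, v=-0.935, θ₁=2.473, ω₁=5.217, θ₂=1.965, ω₂=8.798, θ₃=0.882, ω₃=8.791
apply F[32]=+10.000 → step 33: x=-1.464, v=-0.277, θ₁=2.582, ω₁=5.677, θ₂=2.140, ω₂=8.745, θ₃=1.072, ω₃=10.252
Max |angle| over trajectory = 2.582 rad = 147.9°.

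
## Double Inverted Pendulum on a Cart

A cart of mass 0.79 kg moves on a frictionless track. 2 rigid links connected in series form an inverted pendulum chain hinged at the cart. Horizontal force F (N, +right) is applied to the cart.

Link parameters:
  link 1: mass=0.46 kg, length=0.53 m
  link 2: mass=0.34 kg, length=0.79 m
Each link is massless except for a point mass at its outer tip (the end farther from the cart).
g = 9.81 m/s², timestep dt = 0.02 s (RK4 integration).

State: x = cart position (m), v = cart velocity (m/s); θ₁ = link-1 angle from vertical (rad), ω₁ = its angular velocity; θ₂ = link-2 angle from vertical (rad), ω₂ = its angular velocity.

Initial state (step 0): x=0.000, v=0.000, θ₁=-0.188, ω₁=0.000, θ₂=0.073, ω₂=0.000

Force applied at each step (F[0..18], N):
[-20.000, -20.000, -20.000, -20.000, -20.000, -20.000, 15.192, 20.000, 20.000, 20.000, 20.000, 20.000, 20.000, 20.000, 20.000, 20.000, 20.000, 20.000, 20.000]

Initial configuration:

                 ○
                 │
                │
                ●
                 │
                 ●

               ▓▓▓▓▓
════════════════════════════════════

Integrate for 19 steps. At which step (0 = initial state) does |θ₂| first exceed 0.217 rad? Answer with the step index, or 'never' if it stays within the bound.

Answer: never

Derivation:
apply F[0]=-20.000 → step 1: x=-0.005, v=-0.457, θ₁=-0.181, ω₁=0.689, θ₂=0.074, ω₂=0.148
apply F[1]=-20.000 → step 2: x=-0.018, v=-0.920, θ₁=-0.160, ω₁=1.404, θ₂=0.079, ω₂=0.283
apply F[2]=-20.000 → step 3: x=-0.041, v=-1.395, θ₁=-0.125, ω₁=2.170, θ₂=0.086, ω₂=0.391
apply F[3]=-20.000 → step 4: x=-0.074, v=-1.884, θ₁=-0.073, ω₁=3.008, θ₂=0.094, ω₂=0.461
apply F[4]=-20.000 → step 5: x=-0.117, v=-2.386, θ₁=-0.004, ω₁=3.924, θ₂=0.104, ω₂=0.488
apply F[5]=-20.000 → step 6: x=-0.170, v=-2.890, θ₁=0.084, ω₁=4.890, θ₂=0.114, ω₂=0.485
apply F[6]=+15.192 → step 7: x=-0.224, v=-2.509, θ₁=0.175, ω₁=4.227, θ₂=0.123, ω₂=0.483
apply F[7]=+20.000 → step 8: x=-0.269, v=-2.033, θ₁=0.252, ω₁=3.444, θ₂=0.133, ω₂=0.457
apply F[8]=+20.000 → step 9: x=-0.305, v=-1.585, θ₁=0.314, ω₁=2.779, θ₂=0.141, ω₂=0.389
apply F[9]=+20.000 → step 10: x=-0.333, v=-1.164, θ₁=0.364, ω₁=2.220, θ₂=0.148, ω₂=0.282
apply F[10]=+20.000 → step 11: x=-0.352, v=-0.764, θ₁=0.403, ω₁=1.746, θ₂=0.152, ω₂=0.140
apply F[11]=+20.000 → step 12: x=-0.363, v=-0.379, θ₁=0.434, ω₁=1.338, θ₂=0.153, ω₂=-0.032
apply F[12]=+20.000 → step 13: x=-0.367, v=-0.006, θ₁=0.457, ω₁=0.981, θ₂=0.151, ω₂=-0.226
apply F[13]=+20.000 → step 14: x=-0.364, v=0.360, θ₁=0.473, ω₁=0.658, θ₂=0.144, ω₂=-0.439
apply F[14]=+20.000 → step 15: x=-0.353, v=0.721, θ₁=0.484, ω₁=0.359, θ₂=0.133, ω₂=-0.667
apply F[15]=+20.000 → step 16: x=-0.335, v=1.081, θ₁=0.488, ω₁=0.070, θ₂=0.118, ω₂=-0.906
apply F[16]=+20.000 → step 17: x=-0.309, v=1.443, θ₁=0.486, ω₁=-0.218, θ₂=0.097, ω₂=-1.155
apply F[17]=+20.000 → step 18: x=-0.277, v=1.809, θ₁=0.479, ω₁=-0.516, θ₂=0.071, ω₂=-1.411
apply F[18]=+20.000 → step 19: x=-0.237, v=2.181, θ₁=0.466, ω₁=-0.836, θ₂=0.040, ω₂=-1.669
max |θ₂| = 0.153 ≤ 0.217 over all 20 states.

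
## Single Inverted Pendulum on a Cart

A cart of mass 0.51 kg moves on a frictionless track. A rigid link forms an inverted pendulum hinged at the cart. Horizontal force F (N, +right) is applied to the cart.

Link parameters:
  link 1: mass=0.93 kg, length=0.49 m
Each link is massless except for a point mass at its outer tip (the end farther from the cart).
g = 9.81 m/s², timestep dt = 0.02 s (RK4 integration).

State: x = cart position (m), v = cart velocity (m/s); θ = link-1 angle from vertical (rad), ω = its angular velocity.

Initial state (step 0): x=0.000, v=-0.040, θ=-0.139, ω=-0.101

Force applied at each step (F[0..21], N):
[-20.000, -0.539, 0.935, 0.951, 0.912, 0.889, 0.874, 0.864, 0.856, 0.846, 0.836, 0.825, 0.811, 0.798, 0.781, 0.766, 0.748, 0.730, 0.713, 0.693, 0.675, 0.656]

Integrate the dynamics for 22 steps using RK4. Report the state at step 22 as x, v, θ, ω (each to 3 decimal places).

Answer: x=-0.162, v=-0.133, θ=0.037, ω=0.003

Derivation:
apply F[0]=-20.000 → step 1: x=-0.008, v=-0.754, θ=-0.127, ω=1.289
apply F[1]=-0.539 → step 2: x=-0.023, v=-0.738, θ=-0.102, ω=1.211
apply F[2]=+0.935 → step 3: x=-0.037, v=-0.672, θ=-0.080, ω=1.040
apply F[3]=+0.951 → step 4: x=-0.050, v=-0.612, θ=-0.060, ω=0.889
apply F[4]=+0.912 → step 5: x=-0.061, v=-0.558, θ=-0.044, ω=0.760
apply F[5]=+0.889 → step 6: x=-0.072, v=-0.511, θ=-0.030, ω=0.648
apply F[6]=+0.874 → step 7: x=-0.082, v=-0.468, θ=-0.018, ω=0.551
apply F[7]=+0.864 → step 8: x=-0.091, v=-0.430, θ=-0.008, ω=0.468
apply F[8]=+0.856 → step 9: x=-0.099, v=-0.395, θ=0.001, ω=0.396
apply F[9]=+0.846 → step 10: x=-0.107, v=-0.363, θ=0.008, ω=0.333
apply F[10]=+0.836 → step 11: x=-0.114, v=-0.334, θ=0.014, ω=0.279
apply F[11]=+0.825 → step 12: x=-0.120, v=-0.308, θ=0.019, ω=0.232
apply F[12]=+0.811 → step 13: x=-0.126, v=-0.284, θ=0.023, ω=0.191
apply F[13]=+0.798 → step 14: x=-0.131, v=-0.262, θ=0.027, ω=0.156
apply F[14]=+0.781 → step 15: x=-0.136, v=-0.241, θ=0.030, ω=0.125
apply F[15]=+0.766 → step 16: x=-0.141, v=-0.222, θ=0.032, ω=0.099
apply F[16]=+0.748 → step 17: x=-0.145, v=-0.205, θ=0.034, ω=0.076
apply F[17]=+0.730 → step 18: x=-0.149, v=-0.188, θ=0.035, ω=0.057
apply F[18]=+0.713 → step 19: x=-0.153, v=-0.173, θ=0.036, ω=0.040
apply F[19]=+0.693 → step 20: x=-0.156, v=-0.159, θ=0.037, ω=0.026
apply F[20]=+0.675 → step 21: x=-0.159, v=-0.146, θ=0.037, ω=0.013
apply F[21]=+0.656 → step 22: x=-0.162, v=-0.133, θ=0.037, ω=0.003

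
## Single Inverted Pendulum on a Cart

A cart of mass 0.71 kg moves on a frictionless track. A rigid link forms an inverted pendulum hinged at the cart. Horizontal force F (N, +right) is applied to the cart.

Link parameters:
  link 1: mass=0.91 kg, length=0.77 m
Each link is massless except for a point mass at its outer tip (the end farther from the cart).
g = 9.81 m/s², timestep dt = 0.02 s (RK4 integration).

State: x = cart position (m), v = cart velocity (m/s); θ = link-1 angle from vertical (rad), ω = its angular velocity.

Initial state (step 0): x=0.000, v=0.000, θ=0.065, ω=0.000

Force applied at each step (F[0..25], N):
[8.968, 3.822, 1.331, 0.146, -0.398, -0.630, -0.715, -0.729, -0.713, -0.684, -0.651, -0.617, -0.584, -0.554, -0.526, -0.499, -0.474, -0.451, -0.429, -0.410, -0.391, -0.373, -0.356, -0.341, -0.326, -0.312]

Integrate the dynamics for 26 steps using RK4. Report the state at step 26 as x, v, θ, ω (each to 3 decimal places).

Answer: x=0.088, v=0.038, θ=-0.014, ω=0.001

Derivation:
apply F[0]=+8.968 → step 1: x=0.002, v=0.235, θ=0.062, ω=-0.289
apply F[1]=+3.822 → step 2: x=0.008, v=0.328, θ=0.055, ω=-0.394
apply F[2]=+1.331 → step 3: x=0.015, v=0.353, θ=0.047, ω=-0.413
apply F[3]=+0.146 → step 4: x=0.022, v=0.346, θ=0.039, ω=-0.393
apply F[4]=-0.398 → step 5: x=0.028, v=0.326, θ=0.032, ω=-0.358
apply F[5]=-0.630 → step 6: x=0.035, v=0.301, θ=0.025, ω=-0.319
apply F[6]=-0.715 → step 7: x=0.041, v=0.276, θ=0.019, ω=-0.280
apply F[7]=-0.729 → step 8: x=0.046, v=0.251, θ=0.014, ω=-0.244
apply F[8]=-0.713 → step 9: x=0.051, v=0.228, θ=0.009, ω=-0.211
apply F[9]=-0.684 → step 10: x=0.055, v=0.207, θ=0.005, ω=-0.182
apply F[10]=-0.651 → step 11: x=0.059, v=0.188, θ=0.002, ω=-0.156
apply F[11]=-0.617 → step 12: x=0.062, v=0.171, θ=-0.001, ω=-0.134
apply F[12]=-0.584 → step 13: x=0.066, v=0.155, θ=-0.004, ω=-0.114
apply F[13]=-0.554 → step 14: x=0.069, v=0.140, θ=-0.006, ω=-0.096
apply F[14]=-0.526 → step 15: x=0.071, v=0.127, θ=-0.007, ω=-0.081
apply F[15]=-0.499 → step 16: x=0.074, v=0.115, θ=-0.009, ω=-0.067
apply F[16]=-0.474 → step 17: x=0.076, v=0.104, θ=-0.010, ω=-0.055
apply F[17]=-0.451 → step 18: x=0.078, v=0.094, θ=-0.011, ω=-0.045
apply F[18]=-0.429 → step 19: x=0.080, v=0.085, θ=-0.012, ω=-0.036
apply F[19]=-0.410 → step 20: x=0.081, v=0.076, θ=-0.013, ω=-0.028
apply F[20]=-0.391 → step 21: x=0.083, v=0.069, θ=-0.013, ω=-0.021
apply F[21]=-0.373 → step 22: x=0.084, v=0.061, θ=-0.013, ω=-0.015
apply F[22]=-0.356 → step 23: x=0.085, v=0.055, θ=-0.014, ω=-0.010
apply F[23]=-0.341 → step 24: x=0.086, v=0.049, θ=-0.014, ω=-0.006
apply F[24]=-0.326 → step 25: x=0.087, v=0.043, θ=-0.014, ω=-0.002
apply F[25]=-0.312 → step 26: x=0.088, v=0.038, θ=-0.014, ω=0.001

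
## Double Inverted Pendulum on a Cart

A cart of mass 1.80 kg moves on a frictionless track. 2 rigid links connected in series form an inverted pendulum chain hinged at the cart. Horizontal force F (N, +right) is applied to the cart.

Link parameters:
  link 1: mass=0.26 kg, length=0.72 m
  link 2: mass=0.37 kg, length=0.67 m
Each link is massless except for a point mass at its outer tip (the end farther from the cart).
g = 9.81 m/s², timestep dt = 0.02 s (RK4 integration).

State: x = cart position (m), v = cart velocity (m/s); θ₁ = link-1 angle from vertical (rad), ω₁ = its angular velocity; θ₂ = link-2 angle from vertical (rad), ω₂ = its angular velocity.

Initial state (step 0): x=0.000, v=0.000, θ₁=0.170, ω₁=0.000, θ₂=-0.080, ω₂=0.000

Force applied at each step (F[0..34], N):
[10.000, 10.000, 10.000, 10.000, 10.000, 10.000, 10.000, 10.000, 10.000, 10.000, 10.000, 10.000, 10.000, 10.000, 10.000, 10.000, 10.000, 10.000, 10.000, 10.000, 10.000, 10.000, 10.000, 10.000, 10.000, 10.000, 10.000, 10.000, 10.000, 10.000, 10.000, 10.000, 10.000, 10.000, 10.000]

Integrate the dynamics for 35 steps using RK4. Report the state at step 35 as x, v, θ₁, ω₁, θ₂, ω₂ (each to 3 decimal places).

apply F[0]=+10.000 → step 1: x=0.001, v=0.100, θ₁=0.170, ω₁=0.001, θ₂=-0.082, ω₂=-0.173
apply F[1]=+10.000 → step 2: x=0.004, v=0.199, θ₁=0.170, ω₁=0.003, θ₂=-0.087, ω₂=-0.348
apply F[2]=+10.000 → step 3: x=0.009, v=0.299, θ₁=0.170, ω₁=0.006, θ₂=-0.096, ω₂=-0.526
apply F[3]=+10.000 → step 4: x=0.016, v=0.399, θ₁=0.170, ω₁=0.011, θ₂=-0.108, ω₂=-0.709
apply F[4]=+10.000 → step 5: x=0.025, v=0.499, θ₁=0.171, ω₁=0.017, θ₂=-0.124, ω₂=-0.897
apply F[5]=+10.000 → step 6: x=0.036, v=0.600, θ₁=0.171, ω₁=0.024, θ₂=-0.144, ω₂=-1.092
apply F[6]=+10.000 → step 7: x=0.049, v=0.700, θ₁=0.172, ω₁=0.032, θ₂=-0.168, ω₂=-1.295
apply F[7]=+10.000 → step 8: x=0.064, v=0.802, θ₁=0.172, ω₁=0.040, θ₂=-0.196, ω₂=-1.504
apply F[8]=+10.000 → step 9: x=0.081, v=0.903, θ₁=0.173, ω₁=0.047, θ₂=-0.228, ω₂=-1.721
apply F[9]=+10.000 → step 10: x=0.100, v=1.005, θ₁=0.174, ω₁=0.051, θ₂=-0.265, ω₂=-1.943
apply F[10]=+10.000 → step 11: x=0.121, v=1.107, θ₁=0.175, ω₁=0.049, θ₂=-0.306, ω₂=-2.170
apply F[11]=+10.000 → step 12: x=0.144, v=1.211, θ₁=0.176, ω₁=0.038, θ₂=-0.351, ω₂=-2.400
apply F[12]=+10.000 → step 13: x=0.170, v=1.314, θ₁=0.177, ω₁=0.015, θ₂=-0.402, ω₂=-2.630
apply F[13]=+10.000 → step 14: x=0.197, v=1.418, θ₁=0.177, ω₁=-0.024, θ₂=-0.457, ω₂=-2.859
apply F[14]=+10.000 → step 15: x=0.226, v=1.523, θ₁=0.176, ω₁=-0.082, θ₂=-0.516, ω₂=-3.086
apply F[15]=+10.000 → step 16: x=0.258, v=1.629, θ₁=0.173, ω₁=-0.161, θ₂=-0.580, ω₂=-3.308
apply F[16]=+10.000 → step 17: x=0.292, v=1.735, θ₁=0.169, ω₁=-0.266, θ₂=-0.648, ω₂=-3.526
apply F[17]=+10.000 → step 18: x=0.327, v=1.841, θ₁=0.162, ω₁=-0.399, θ₂=-0.721, ω₂=-3.738
apply F[18]=+10.000 → step 19: x=0.365, v=1.949, θ₁=0.153, ω₁=-0.562, θ₂=-0.798, ω₂=-3.945
apply F[19]=+10.000 → step 20: x=0.405, v=2.056, θ₁=0.140, ω₁=-0.759, θ₂=-0.879, ω₂=-4.146
apply F[20]=+10.000 → step 21: x=0.447, v=2.165, θ₁=0.122, ω₁=-0.991, θ₂=-0.964, ω₂=-4.339
apply F[21]=+10.000 → step 22: x=0.492, v=2.273, θ₁=0.100, ω₁=-1.261, θ₂=-1.052, ω₂=-4.522
apply F[22]=+10.000 → step 23: x=0.538, v=2.383, θ₁=0.071, ω₁=-1.569, θ₂=-1.144, ω₂=-4.693
apply F[23]=+10.000 → step 24: x=0.587, v=2.493, θ₁=0.037, ω₁=-1.916, θ₂=-1.240, ω₂=-4.845
apply F[24]=+10.000 → step 25: x=0.638, v=2.604, θ₁=-0.005, ω₁=-2.302, θ₂=-1.338, ω₂=-4.972
apply F[25]=+10.000 → step 26: x=0.691, v=2.716, θ₁=-0.056, ω₁=-2.723, θ₂=-1.439, ω₂=-5.062
apply F[26]=+10.000 → step 27: x=0.747, v=2.827, θ₁=-0.115, ω₁=-3.175, θ₂=-1.540, ω₂=-5.102
apply F[27]=+10.000 → step 28: x=0.804, v=2.938, θ₁=-0.183, ω₁=-3.651, θ₂=-1.642, ω₂=-5.078
apply F[28]=+10.000 → step 29: x=0.864, v=3.046, θ₁=-0.261, ω₁=-4.139, θ₂=-1.743, ω₂=-4.972
apply F[29]=+10.000 → step 30: x=0.926, v=3.152, θ₁=-0.348, ω₁=-4.628, θ₂=-1.840, ω₂=-4.768
apply F[30]=+10.000 → step 31: x=0.990, v=3.251, θ₁=-0.446, ω₁=-5.107, θ₂=-1.933, ω₂=-4.451
apply F[31]=+10.000 → step 32: x=1.056, v=3.341, θ₁=-0.553, ω₁=-5.566, θ₂=-2.018, ω₂=-4.011
apply F[32]=+10.000 → step 33: x=1.124, v=3.421, θ₁=-0.668, ω₁=-6.003, θ₂=-2.092, ω₂=-3.442
apply F[33]=+10.000 → step 34: x=1.193, v=3.486, θ₁=-0.793, ω₁=-6.423, θ₂=-2.154, ω₂=-2.744
apply F[34]=+10.000 → step 35: x=1.263, v=3.534, θ₁=-0.925, ω₁=-6.845, θ₂=-2.201, ω₂=-1.915

Answer: x=1.263, v=3.534, θ₁=-0.925, ω₁=-6.845, θ₂=-2.201, ω₂=-1.915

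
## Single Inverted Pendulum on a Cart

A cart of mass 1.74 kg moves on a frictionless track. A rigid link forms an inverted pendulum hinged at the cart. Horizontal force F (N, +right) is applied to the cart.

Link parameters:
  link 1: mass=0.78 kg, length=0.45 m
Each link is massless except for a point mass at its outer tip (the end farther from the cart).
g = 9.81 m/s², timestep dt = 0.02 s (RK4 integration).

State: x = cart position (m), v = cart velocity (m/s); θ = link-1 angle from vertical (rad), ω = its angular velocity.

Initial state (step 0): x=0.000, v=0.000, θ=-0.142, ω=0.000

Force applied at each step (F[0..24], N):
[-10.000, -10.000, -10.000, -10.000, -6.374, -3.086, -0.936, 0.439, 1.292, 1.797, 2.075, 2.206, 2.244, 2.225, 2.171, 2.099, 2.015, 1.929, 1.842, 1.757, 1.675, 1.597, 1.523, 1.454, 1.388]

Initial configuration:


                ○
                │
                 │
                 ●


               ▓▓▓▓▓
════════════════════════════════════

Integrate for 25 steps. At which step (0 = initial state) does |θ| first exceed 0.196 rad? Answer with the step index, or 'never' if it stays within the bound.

Answer: never

Derivation:
apply F[0]=-10.000 → step 1: x=-0.001, v=-0.102, θ=-0.140, ω=0.162
apply F[1]=-10.000 → step 2: x=-0.004, v=-0.204, θ=-0.135, ω=0.327
apply F[2]=-10.000 → step 3: x=-0.009, v=-0.307, θ=-0.127, ω=0.496
apply F[3]=-10.000 → step 4: x=-0.016, v=-0.410, θ=-0.116, ω=0.672
apply F[4]=-6.374 → step 5: x=-0.025, v=-0.474, θ=-0.101, ω=0.766
apply F[5]=-3.086 → step 6: x=-0.035, v=-0.502, θ=-0.086, ω=0.786
apply F[6]=-0.936 → step 7: x=-0.045, v=-0.506, θ=-0.070, ω=0.761
apply F[7]=+0.439 → step 8: x=-0.055, v=-0.495, θ=-0.056, ω=0.710
apply F[8]=+1.292 → step 9: x=-0.065, v=-0.476, θ=-0.042, ω=0.647
apply F[9]=+1.797 → step 10: x=-0.074, v=-0.453, θ=-0.030, ω=0.579
apply F[10]=+2.075 → step 11: x=-0.083, v=-0.427, θ=-0.019, ω=0.511
apply F[11]=+2.206 → step 12: x=-0.091, v=-0.400, θ=-0.009, ω=0.445
apply F[12]=+2.244 → step 13: x=-0.099, v=-0.374, θ=-0.001, ω=0.385
apply F[13]=+2.225 → step 14: x=-0.106, v=-0.348, θ=0.006, ω=0.330
apply F[14]=+2.171 → step 15: x=-0.113, v=-0.324, θ=0.012, ω=0.280
apply F[15]=+2.099 → step 16: x=-0.119, v=-0.301, θ=0.017, ω=0.236
apply F[16]=+2.015 → step 17: x=-0.125, v=-0.280, θ=0.022, ω=0.197
apply F[17]=+1.929 → step 18: x=-0.130, v=-0.260, θ=0.025, ω=0.162
apply F[18]=+1.842 → step 19: x=-0.135, v=-0.241, θ=0.028, ω=0.132
apply F[19]=+1.757 → step 20: x=-0.140, v=-0.224, θ=0.031, ω=0.106
apply F[20]=+1.675 → step 21: x=-0.144, v=-0.207, θ=0.032, ω=0.083
apply F[21]=+1.597 → step 22: x=-0.148, v=-0.192, θ=0.034, ω=0.063
apply F[22]=+1.523 → step 23: x=-0.152, v=-0.177, θ=0.035, ω=0.046
apply F[23]=+1.454 → step 24: x=-0.155, v=-0.164, θ=0.036, ω=0.031
apply F[24]=+1.388 → step 25: x=-0.158, v=-0.151, θ=0.036, ω=0.019
max |θ| = 0.142 ≤ 0.196 over all 26 states.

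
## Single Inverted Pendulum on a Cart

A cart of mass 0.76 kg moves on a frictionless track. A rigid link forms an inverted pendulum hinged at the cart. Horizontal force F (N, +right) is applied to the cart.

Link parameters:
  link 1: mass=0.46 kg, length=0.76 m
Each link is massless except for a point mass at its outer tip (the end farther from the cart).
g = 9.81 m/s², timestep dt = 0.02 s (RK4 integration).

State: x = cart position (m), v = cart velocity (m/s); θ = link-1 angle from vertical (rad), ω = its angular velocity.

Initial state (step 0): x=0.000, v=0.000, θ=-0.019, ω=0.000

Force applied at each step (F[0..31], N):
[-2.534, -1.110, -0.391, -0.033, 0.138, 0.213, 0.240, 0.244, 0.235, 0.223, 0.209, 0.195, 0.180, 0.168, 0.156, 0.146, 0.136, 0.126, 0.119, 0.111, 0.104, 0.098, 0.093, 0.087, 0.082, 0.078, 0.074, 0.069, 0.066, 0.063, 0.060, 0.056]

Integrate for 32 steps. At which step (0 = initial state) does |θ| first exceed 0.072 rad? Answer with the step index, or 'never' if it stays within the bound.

apply F[0]=-2.534 → step 1: x=-0.001, v=-0.064, θ=-0.018, ω=0.080
apply F[1]=-1.110 → step 2: x=-0.002, v=-0.092, θ=-0.016, ω=0.111
apply F[2]=-0.391 → step 3: x=-0.004, v=-0.100, θ=-0.014, ω=0.118
apply F[3]=-0.033 → step 4: x=-0.006, v=-0.099, θ=-0.012, ω=0.114
apply F[4]=+0.138 → step 5: x=-0.008, v=-0.095, θ=-0.009, ω=0.105
apply F[5]=+0.213 → step 6: x=-0.010, v=-0.088, θ=-0.007, ω=0.094
apply F[6]=+0.240 → step 7: x=-0.012, v=-0.081, θ=-0.006, ω=0.083
apply F[7]=+0.244 → step 8: x=-0.013, v=-0.074, θ=-0.004, ω=0.073
apply F[8]=+0.235 → step 9: x=-0.015, v=-0.067, θ=-0.003, ω=0.063
apply F[9]=+0.223 → step 10: x=-0.016, v=-0.061, θ=-0.002, ω=0.055
apply F[10]=+0.209 → step 11: x=-0.017, v=-0.055, θ=-0.001, ω=0.047
apply F[11]=+0.195 → step 12: x=-0.018, v=-0.050, θ=0.000, ω=0.040
apply F[12]=+0.180 → step 13: x=-0.019, v=-0.046, θ=0.001, ω=0.034
apply F[13]=+0.168 → step 14: x=-0.020, v=-0.041, θ=0.002, ω=0.029
apply F[14]=+0.156 → step 15: x=-0.021, v=-0.038, θ=0.002, ω=0.024
apply F[15]=+0.146 → step 16: x=-0.021, v=-0.034, θ=0.003, ω=0.020
apply F[16]=+0.136 → step 17: x=-0.022, v=-0.031, θ=0.003, ω=0.017
apply F[17]=+0.126 → step 18: x=-0.023, v=-0.028, θ=0.003, ω=0.014
apply F[18]=+0.119 → step 19: x=-0.023, v=-0.025, θ=0.004, ω=0.011
apply F[19]=+0.111 → step 20: x=-0.024, v=-0.023, θ=0.004, ω=0.008
apply F[20]=+0.104 → step 21: x=-0.024, v=-0.020, θ=0.004, ω=0.006
apply F[21]=+0.098 → step 22: x=-0.024, v=-0.018, θ=0.004, ω=0.005
apply F[22]=+0.093 → step 23: x=-0.025, v=-0.016, θ=0.004, ω=0.003
apply F[23]=+0.087 → step 24: x=-0.025, v=-0.014, θ=0.004, ω=0.002
apply F[24]=+0.082 → step 25: x=-0.025, v=-0.013, θ=0.004, ω=0.001
apply F[25]=+0.078 → step 26: x=-0.026, v=-0.011, θ=0.004, ω=-0.000
apply F[26]=+0.074 → step 27: x=-0.026, v=-0.010, θ=0.004, ω=-0.001
apply F[27]=+0.069 → step 28: x=-0.026, v=-0.008, θ=0.004, ω=-0.002
apply F[28]=+0.066 → step 29: x=-0.026, v=-0.007, θ=0.004, ω=-0.003
apply F[29]=+0.063 → step 30: x=-0.026, v=-0.006, θ=0.004, ω=-0.003
apply F[30]=+0.060 → step 31: x=-0.026, v=-0.005, θ=0.004, ω=-0.004
apply F[31]=+0.056 → step 32: x=-0.026, v=-0.004, θ=0.004, ω=-0.004
max |θ| = 0.019 ≤ 0.072 over all 33 states.

Answer: never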